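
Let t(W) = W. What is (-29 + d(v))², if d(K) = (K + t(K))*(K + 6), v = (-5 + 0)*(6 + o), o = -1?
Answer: 848241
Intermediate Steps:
v = -25 (v = (-5 + 0)*(6 - 1) = -5*5 = -25)
d(K) = 2*K*(6 + K) (d(K) = (K + K)*(K + 6) = (2*K)*(6 + K) = 2*K*(6 + K))
(-29 + d(v))² = (-29 + 2*(-25)*(6 - 25))² = (-29 + 2*(-25)*(-19))² = (-29 + 950)² = 921² = 848241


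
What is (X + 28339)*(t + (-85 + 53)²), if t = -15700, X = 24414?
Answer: -774203028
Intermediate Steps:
(X + 28339)*(t + (-85 + 53)²) = (24414 + 28339)*(-15700 + (-85 + 53)²) = 52753*(-15700 + (-32)²) = 52753*(-15700 + 1024) = 52753*(-14676) = -774203028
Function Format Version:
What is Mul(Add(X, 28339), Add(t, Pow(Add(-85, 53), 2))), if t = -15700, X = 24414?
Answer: -774203028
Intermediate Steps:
Mul(Add(X, 28339), Add(t, Pow(Add(-85, 53), 2))) = Mul(Add(24414, 28339), Add(-15700, Pow(Add(-85, 53), 2))) = Mul(52753, Add(-15700, Pow(-32, 2))) = Mul(52753, Add(-15700, 1024)) = Mul(52753, -14676) = -774203028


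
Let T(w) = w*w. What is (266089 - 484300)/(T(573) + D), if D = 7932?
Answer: -72737/112087 ≈ -0.64893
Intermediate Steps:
T(w) = w²
(266089 - 484300)/(T(573) + D) = (266089 - 484300)/(573² + 7932) = -218211/(328329 + 7932) = -218211/336261 = -218211*1/336261 = -72737/112087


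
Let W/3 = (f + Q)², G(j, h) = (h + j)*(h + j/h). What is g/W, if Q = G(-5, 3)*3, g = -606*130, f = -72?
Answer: -1313/320 ≈ -4.1031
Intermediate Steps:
g = -78780
Q = -8 (Q = (-5 + 3² + 3*(-5) + (-5)²/3)*3 = (-5 + 9 - 15 + (⅓)*25)*3 = (-5 + 9 - 15 + 25/3)*3 = -8/3*3 = -8)
W = 19200 (W = 3*(-72 - 8)² = 3*(-80)² = 3*6400 = 19200)
g/W = -78780/19200 = -78780*1/19200 = -1313/320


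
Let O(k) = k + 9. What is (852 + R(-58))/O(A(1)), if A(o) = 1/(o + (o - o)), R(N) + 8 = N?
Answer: 393/5 ≈ 78.600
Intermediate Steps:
R(N) = -8 + N
A(o) = 1/o (A(o) = 1/(o + 0) = 1/o)
O(k) = 9 + k
(852 + R(-58))/O(A(1)) = (852 + (-8 - 58))/(9 + 1/1) = (852 - 66)/(9 + 1) = 786/10 = 786*(⅒) = 393/5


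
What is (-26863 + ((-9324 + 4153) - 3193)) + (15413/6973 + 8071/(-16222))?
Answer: -3984543792759/113116006 ≈ -35225.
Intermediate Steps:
(-26863 + ((-9324 + 4153) - 3193)) + (15413/6973 + 8071/(-16222)) = (-26863 + (-5171 - 3193)) + (15413*(1/6973) + 8071*(-1/16222)) = (-26863 - 8364) + (15413/6973 - 8071/16222) = -35227 + 193750603/113116006 = -3984543792759/113116006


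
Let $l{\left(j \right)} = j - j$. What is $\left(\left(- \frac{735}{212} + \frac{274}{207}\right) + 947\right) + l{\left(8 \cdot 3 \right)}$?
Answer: $\frac{41464091}{43884} \approx 944.86$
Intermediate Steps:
$l{\left(j \right)} = 0$
$\left(\left(- \frac{735}{212} + \frac{274}{207}\right) + 947\right) + l{\left(8 \cdot 3 \right)} = \left(\left(- \frac{735}{212} + \frac{274}{207}\right) + 947\right) + 0 = \left(- \frac{94057}{43884} + 947\right) + 0 = \frac{41464091}{43884} + 0 = \frac{41464091}{43884}$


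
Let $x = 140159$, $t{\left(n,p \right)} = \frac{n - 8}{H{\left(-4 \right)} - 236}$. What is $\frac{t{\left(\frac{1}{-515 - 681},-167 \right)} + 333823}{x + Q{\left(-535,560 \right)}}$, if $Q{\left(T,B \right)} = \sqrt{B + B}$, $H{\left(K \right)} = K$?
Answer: $\frac{13430114358054751}{5638769955973440} - \frac{95820563489 \sqrt{70}}{1409692488993360} \approx 2.3812$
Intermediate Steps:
$Q{\left(T,B \right)} = \sqrt{2} \sqrt{B}$ ($Q{\left(T,B \right)} = \sqrt{2 B} = \sqrt{2} \sqrt{B}$)
$t{\left(n,p \right)} = \frac{1}{30} - \frac{n}{240}$ ($t{\left(n,p \right)} = \frac{n - 8}{-4 - 236} = \frac{-8 + n}{-240} = \left(-8 + n\right) \left(- \frac{1}{240}\right) = \frac{1}{30} - \frac{n}{240}$)
$\frac{t{\left(\frac{1}{-515 - 681},-167 \right)} + 333823}{x + Q{\left(-535,560 \right)}} = \frac{\left(\frac{1}{30} - \frac{1}{240 \left(-515 - 681\right)}\right) + 333823}{140159 + \sqrt{2} \sqrt{560}} = \frac{\left(\frac{1}{30} - \frac{1}{240 \left(-1196\right)}\right) + 333823}{140159 + \sqrt{2} \cdot 4 \sqrt{35}} = \frac{\left(\frac{1}{30} - - \frac{1}{287040}\right) + 333823}{140159 + 4 \sqrt{70}} = \frac{\left(\frac{1}{30} + \frac{1}{287040}\right) + 333823}{140159 + 4 \sqrt{70}} = \frac{\frac{9569}{287040} + 333823}{140159 + 4 \sqrt{70}} = \frac{95820563489}{287040 \left(140159 + 4 \sqrt{70}\right)}$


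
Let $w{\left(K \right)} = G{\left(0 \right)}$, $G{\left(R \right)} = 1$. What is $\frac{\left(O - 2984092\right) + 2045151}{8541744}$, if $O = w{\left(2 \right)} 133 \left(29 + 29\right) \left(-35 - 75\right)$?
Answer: $- \frac{595827}{2847248} \approx -0.20926$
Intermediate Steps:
$w{\left(K \right)} = 1$
$O = -848540$ ($O = 1 \cdot 133 \left(29 + 29\right) \left(-35 - 75\right) = 133 \cdot 58 \left(-110\right) = 133 \left(-6380\right) = -848540$)
$\frac{\left(O - 2984092\right) + 2045151}{8541744} = \frac{\left(-848540 - 2984092\right) + 2045151}{8541744} = \left(-3832632 + 2045151\right) \frac{1}{8541744} = \left(-1787481\right) \frac{1}{8541744} = - \frac{595827}{2847248}$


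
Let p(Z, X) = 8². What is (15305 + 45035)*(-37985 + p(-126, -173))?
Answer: -2288153140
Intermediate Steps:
p(Z, X) = 64
(15305 + 45035)*(-37985 + p(-126, -173)) = (15305 + 45035)*(-37985 + 64) = 60340*(-37921) = -2288153140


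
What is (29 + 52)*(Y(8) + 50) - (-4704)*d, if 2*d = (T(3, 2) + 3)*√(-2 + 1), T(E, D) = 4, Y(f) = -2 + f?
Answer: 4536 + 16464*I ≈ 4536.0 + 16464.0*I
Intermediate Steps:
d = 7*I/2 (d = ((4 + 3)*√(-2 + 1))/2 = (7*√(-1))/2 = (7*I)/2 = 7*I/2 ≈ 3.5*I)
(29 + 52)*(Y(8) + 50) - (-4704)*d = (29 + 52)*((-2 + 8) + 50) - (-4704)*7*I/2 = 81*(6 + 50) - (-16464)*I = 81*56 + 16464*I = 4536 + 16464*I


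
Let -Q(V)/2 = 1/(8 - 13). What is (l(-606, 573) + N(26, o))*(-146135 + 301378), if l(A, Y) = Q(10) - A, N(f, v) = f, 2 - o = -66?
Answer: 490878366/5 ≈ 9.8176e+7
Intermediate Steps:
Q(V) = ⅖ (Q(V) = -2/(8 - 13) = -2/(-5) = -2*(-⅕) = ⅖)
o = 68 (o = 2 - 1*(-66) = 2 + 66 = 68)
l(A, Y) = ⅖ - A
(l(-606, 573) + N(26, o))*(-146135 + 301378) = ((⅖ - 1*(-606)) + 26)*(-146135 + 301378) = ((⅖ + 606) + 26)*155243 = (3032/5 + 26)*155243 = (3162/5)*155243 = 490878366/5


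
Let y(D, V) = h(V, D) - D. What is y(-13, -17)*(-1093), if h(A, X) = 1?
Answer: -15302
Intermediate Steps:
y(D, V) = 1 - D
y(-13, -17)*(-1093) = (1 - 1*(-13))*(-1093) = (1 + 13)*(-1093) = 14*(-1093) = -15302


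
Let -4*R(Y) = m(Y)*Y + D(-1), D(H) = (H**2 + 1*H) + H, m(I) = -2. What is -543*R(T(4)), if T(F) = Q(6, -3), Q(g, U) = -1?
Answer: 543/4 ≈ 135.75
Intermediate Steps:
T(F) = -1
D(H) = H**2 + 2*H (D(H) = (H**2 + H) + H = (H + H**2) + H = H**2 + 2*H)
R(Y) = 1/4 + Y/2 (R(Y) = -(-2*Y - (2 - 1))/4 = -(-2*Y - 1*1)/4 = -(-2*Y - 1)/4 = -(-1 - 2*Y)/4 = 1/4 + Y/2)
-543*R(T(4)) = -543*(1/4 + (1/2)*(-1)) = -543*(1/4 - 1/2) = -543*(-1/4) = 543/4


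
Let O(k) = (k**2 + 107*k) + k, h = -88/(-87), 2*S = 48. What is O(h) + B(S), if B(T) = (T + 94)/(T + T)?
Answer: 6825593/60552 ≈ 112.72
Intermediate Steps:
S = 24 (S = (1/2)*48 = 24)
h = 88/87 (h = -88*(-1/87) = 88/87 ≈ 1.0115)
O(k) = k**2 + 108*k
B(T) = (94 + T)/(2*T) (B(T) = (94 + T)/((2*T)) = (94 + T)*(1/(2*T)) = (94 + T)/(2*T))
O(h) + B(S) = 88*(108 + 88/87)/87 + (1/2)*(94 + 24)/24 = (88/87)*(9484/87) + (1/2)*(1/24)*118 = 834592/7569 + 59/24 = 6825593/60552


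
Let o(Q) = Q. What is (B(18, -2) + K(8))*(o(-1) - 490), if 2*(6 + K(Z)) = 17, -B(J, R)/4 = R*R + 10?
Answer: 52537/2 ≈ 26269.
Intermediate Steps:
B(J, R) = -40 - 4*R² (B(J, R) = -4*(R*R + 10) = -4*(R² + 10) = -4*(10 + R²) = -40 - 4*R²)
K(Z) = 5/2 (K(Z) = -6 + (½)*17 = -6 + 17/2 = 5/2)
(B(18, -2) + K(8))*(o(-1) - 490) = ((-40 - 4*(-2)²) + 5/2)*(-1 - 490) = ((-40 - 4*4) + 5/2)*(-491) = ((-40 - 16) + 5/2)*(-491) = (-56 + 5/2)*(-491) = -107/2*(-491) = 52537/2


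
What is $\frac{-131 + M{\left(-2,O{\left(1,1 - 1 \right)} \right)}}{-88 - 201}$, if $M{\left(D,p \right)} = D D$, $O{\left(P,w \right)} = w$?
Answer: $\frac{127}{289} \approx 0.43945$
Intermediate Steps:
$M{\left(D,p \right)} = D^{2}$
$\frac{-131 + M{\left(-2,O{\left(1,1 - 1 \right)} \right)}}{-88 - 201} = \frac{-131 + \left(-2\right)^{2}}{-88 - 201} = \frac{-131 + 4}{-289} = \left(-127\right) \left(- \frac{1}{289}\right) = \frac{127}{289}$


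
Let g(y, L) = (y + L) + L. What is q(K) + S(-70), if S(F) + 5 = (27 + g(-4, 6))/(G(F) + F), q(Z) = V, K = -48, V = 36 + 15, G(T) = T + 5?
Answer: 1235/27 ≈ 45.741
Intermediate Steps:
G(T) = 5 + T
V = 51
g(y, L) = y + 2*L (g(y, L) = (L + y) + L = y + 2*L)
q(Z) = 51
S(F) = -5 + 35/(5 + 2*F) (S(F) = -5 + (27 + (-4 + 2*6))/((5 + F) + F) = -5 + (27 + (-4 + 12))/(5 + 2*F) = -5 + (27 + 8)/(5 + 2*F) = -5 + 35/(5 + 2*F))
q(K) + S(-70) = 51 + 10*(1 - 1*(-70))/(5 + 2*(-70)) = 51 + 10*(1 + 70)/(5 - 140) = 51 + 10*71/(-135) = 51 + 10*(-1/135)*71 = 51 - 142/27 = 1235/27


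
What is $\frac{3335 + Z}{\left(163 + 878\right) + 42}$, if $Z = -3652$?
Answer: $- \frac{317}{1083} \approx -0.29271$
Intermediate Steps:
$\frac{3335 + Z}{\left(163 + 878\right) + 42} = \frac{3335 - 3652}{\left(163 + 878\right) + 42} = - \frac{317}{1041 + 42} = - \frac{317}{1083}$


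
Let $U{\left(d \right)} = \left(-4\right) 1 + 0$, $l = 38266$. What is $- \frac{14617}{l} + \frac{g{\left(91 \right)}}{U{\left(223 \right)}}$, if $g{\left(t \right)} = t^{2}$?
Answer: $- \frac{158469607}{76532} \approx -2070.6$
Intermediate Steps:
$U{\left(d \right)} = -4$ ($U{\left(d \right)} = -4 + 0 = -4$)
$- \frac{14617}{l} + \frac{g{\left(91 \right)}}{U{\left(223 \right)}} = - \frac{14617}{38266} + \frac{91^{2}}{-4} = \left(-14617\right) \frac{1}{38266} + 8281 \left(- \frac{1}{4}\right) = - \frac{14617}{38266} - \frac{8281}{4} = - \frac{158469607}{76532}$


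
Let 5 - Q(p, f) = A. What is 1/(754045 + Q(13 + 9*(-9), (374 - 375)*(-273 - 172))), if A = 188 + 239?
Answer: 1/753623 ≈ 1.3269e-6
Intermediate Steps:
A = 427
Q(p, f) = -422 (Q(p, f) = 5 - 1*427 = 5 - 427 = -422)
1/(754045 + Q(13 + 9*(-9), (374 - 375)*(-273 - 172))) = 1/(754045 - 422) = 1/753623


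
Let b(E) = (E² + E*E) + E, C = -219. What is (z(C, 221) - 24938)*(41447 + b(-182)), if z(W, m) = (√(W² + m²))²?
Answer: 7726314232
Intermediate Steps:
z(W, m) = W² + m²
b(E) = E + 2*E² (b(E) = (E² + E²) + E = 2*E² + E = E + 2*E²)
(z(C, 221) - 24938)*(41447 + b(-182)) = (((-219)² + 221²) - 24938)*(41447 - 182*(1 + 2*(-182))) = ((47961 + 48841) - 24938)*(41447 - 182*(1 - 364)) = (96802 - 24938)*(41447 - 182*(-363)) = 71864*(41447 + 66066) = 71864*107513 = 7726314232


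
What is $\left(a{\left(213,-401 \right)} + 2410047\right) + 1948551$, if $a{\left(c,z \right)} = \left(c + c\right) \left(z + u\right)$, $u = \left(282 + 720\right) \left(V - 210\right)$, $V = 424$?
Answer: $95534100$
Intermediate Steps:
$u = 214428$ ($u = \left(282 + 720\right) \left(424 - 210\right) = 1002 \cdot 214 = 214428$)
$a{\left(c,z \right)} = 2 c \left(214428 + z\right)$ ($a{\left(c,z \right)} = \left(c + c\right) \left(z + 214428\right) = 2 c \left(214428 + z\right)$)
$\left(a{\left(213,-401 \right)} + 2410047\right) + 1948551 = \left(2 \cdot 213 \left(214428 - 401\right) + 2410047\right) + 1948551 = \left(2 \cdot 213 \cdot 214027 + 2410047\right) + 1948551 = \left(91175502 + 2410047\right) + 1948551 = 93585549 + 1948551 = 95534100$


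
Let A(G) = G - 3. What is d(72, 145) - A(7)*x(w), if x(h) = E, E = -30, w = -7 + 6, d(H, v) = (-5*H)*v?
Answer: -52080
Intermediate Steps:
d(H, v) = -5*H*v
A(G) = -3 + G
w = -1
x(h) = -30
d(72, 145) - A(7)*x(w) = -5*72*145 - (-3 + 7)*(-30) = -52200 - 4*(-30) = -52200 - 1*(-120) = -52200 + 120 = -52080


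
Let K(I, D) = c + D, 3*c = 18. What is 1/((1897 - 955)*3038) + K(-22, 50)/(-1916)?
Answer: -40064665/1370800284 ≈ -0.029227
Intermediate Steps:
c = 6 (c = (1/3)*18 = 6)
K(I, D) = 6 + D
1/((1897 - 955)*3038) + K(-22, 50)/(-1916) = 1/((1897 - 955)*3038) + (6 + 50)/(-1916) = (1/3038)/942 + 56*(-1/1916) = (1/942)*(1/3038) - 14/479 = 1/2861796 - 14/479 = -40064665/1370800284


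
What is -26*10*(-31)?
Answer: 8060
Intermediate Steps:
-26*10*(-31) = -260*(-31) = 8060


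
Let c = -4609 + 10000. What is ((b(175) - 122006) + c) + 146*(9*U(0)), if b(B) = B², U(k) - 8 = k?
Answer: -75478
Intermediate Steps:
U(k) = 8 + k
c = 5391
((b(175) - 122006) + c) + 146*(9*U(0)) = ((175² - 122006) + 5391) + 146*(9*(8 + 0)) = ((30625 - 122006) + 5391) + 146*(9*8) = (-91381 + 5391) + 146*72 = -85990 + 10512 = -75478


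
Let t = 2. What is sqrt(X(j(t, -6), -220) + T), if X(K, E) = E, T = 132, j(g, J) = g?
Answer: 2*I*sqrt(22) ≈ 9.3808*I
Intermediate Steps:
sqrt(X(j(t, -6), -220) + T) = sqrt(-220 + 132) = sqrt(-88) = 2*I*sqrt(22)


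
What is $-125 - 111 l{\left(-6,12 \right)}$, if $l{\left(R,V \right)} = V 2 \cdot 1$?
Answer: $-2789$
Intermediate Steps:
$l{\left(R,V \right)} = 2 V$ ($l{\left(R,V \right)} = 2 V 1 = 2 V$)
$-125 - 111 l{\left(-6,12 \right)} = -125 - 111 \cdot 2 \cdot 12 = -125 - 2664 = -2789$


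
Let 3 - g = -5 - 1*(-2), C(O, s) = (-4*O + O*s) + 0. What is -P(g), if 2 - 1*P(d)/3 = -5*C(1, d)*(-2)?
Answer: 54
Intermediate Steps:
C(O, s) = -4*O + O*s
g = 6 (g = 3 - (-5 - 1*(-2)) = 3 - (-5 + 2) = 3 - 1*(-3) = 3 + 3 = 6)
P(d) = 126 - 30*d (P(d) = 6 - 3*(-5*(-4 + d))*(-2) = 6 - 3*(20 - 5*d)*(-2) = 6 - 3*(-40 + 10*d) = 6 + (120 - 30*d) = 126 - 30*d)
-P(g) = -(126 - 30*6) = -(126 - 180) = -1*(-54) = 54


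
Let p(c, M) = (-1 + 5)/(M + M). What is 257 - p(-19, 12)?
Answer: 1541/6 ≈ 256.83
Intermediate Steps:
p(c, M) = 2/M (p(c, M) = 4/((2*M)) = 4*(1/(2*M)) = 2/M)
257 - p(-19, 12) = 257 - 2/12 = 257 - 1*⅙ = 257 - ⅙ = 1541/6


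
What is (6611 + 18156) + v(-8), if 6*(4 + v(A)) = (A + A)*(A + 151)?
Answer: 73145/3 ≈ 24382.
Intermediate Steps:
v(A) = -4 + A*(151 + A)/3 (v(A) = -4 + ((A + A)*(A + 151))/6 = -4 + ((2*A)*(151 + A))/6 = -4 + (2*A*(151 + A))/6 = -4 + A*(151 + A)/3)
(6611 + 18156) + v(-8) = (6611 + 18156) + (-4 + (⅓)*(-8)² + (151/3)*(-8)) = 24767 + (-4 + (⅓)*64 - 1208/3) = 24767 + (-4 + 64/3 - 1208/3) = 24767 - 1156/3 = 73145/3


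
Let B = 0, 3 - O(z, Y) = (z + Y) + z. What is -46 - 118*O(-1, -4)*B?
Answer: -46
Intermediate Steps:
O(z, Y) = 3 - Y - 2*z (O(z, Y) = 3 - ((z + Y) + z) = 3 - ((Y + z) + z) = 3 - (Y + 2*z) = 3 + (-Y - 2*z) = 3 - Y - 2*z)
-46 - 118*O(-1, -4)*B = -46 - 118*(3 - 1*(-4) - 2*(-1))*0 = -46 - 118*(3 + 4 + 2)*0 = -46 - 1062*0 = -46 - 118*0 = -46 + 0 = -46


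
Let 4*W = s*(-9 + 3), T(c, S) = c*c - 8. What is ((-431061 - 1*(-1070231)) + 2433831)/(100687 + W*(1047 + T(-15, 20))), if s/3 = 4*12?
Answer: -3073001/172337 ≈ -17.831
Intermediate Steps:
s = 144 (s = 3*(4*12) = 3*48 = 144)
T(c, S) = -8 + c² (T(c, S) = c² - 8 = -8 + c²)
W = -216 (W = (144*(-9 + 3))/4 = (144*(-6))/4 = (¼)*(-864) = -216)
((-431061 - 1*(-1070231)) + 2433831)/(100687 + W*(1047 + T(-15, 20))) = ((-431061 - 1*(-1070231)) + 2433831)/(100687 - 216*(1047 + (-8 + (-15)²))) = ((-431061 + 1070231) + 2433831)/(100687 - 216*(1047 + (-8 + 225))) = (639170 + 2433831)/(100687 - 216*(1047 + 217)) = 3073001/(100687 - 216*1264) = 3073001/(100687 - 273024) = 3073001/(-172337) = 3073001*(-1/172337) = -3073001/172337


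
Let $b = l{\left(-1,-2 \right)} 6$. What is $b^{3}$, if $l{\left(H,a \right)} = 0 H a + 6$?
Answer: $46656$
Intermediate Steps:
$l{\left(H,a \right)} = 6$ ($l{\left(H,a \right)} = 0 a + 6 = 0 + 6 = 6$)
$b = 36$ ($b = 6 \cdot 6 = 36$)
$b^{3} = 36^{3} = 46656$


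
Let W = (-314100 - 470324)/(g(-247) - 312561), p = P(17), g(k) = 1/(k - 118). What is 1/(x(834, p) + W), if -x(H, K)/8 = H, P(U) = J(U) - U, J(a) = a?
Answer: -57042383/380443621996 ≈ -0.00014994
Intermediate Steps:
P(U) = 0 (P(U) = U - U = 0)
g(k) = 1/(-118 + k)
p = 0
x(H, K) = -8*H
W = 143157380/57042383 (W = (-314100 - 470324)/(1/(-118 - 247) - 312561) = -784424/(1/(-365) - 312561) = -784424/(-1/365 - 312561) = -784424/(-114084766/365) = -784424*(-365/114084766) = 143157380/57042383 ≈ 2.5097)
1/(x(834, p) + W) = 1/(-8*834 + 143157380/57042383) = 1/(-6672 + 143157380/57042383) = 1/(-380443621996/57042383) = -57042383/380443621996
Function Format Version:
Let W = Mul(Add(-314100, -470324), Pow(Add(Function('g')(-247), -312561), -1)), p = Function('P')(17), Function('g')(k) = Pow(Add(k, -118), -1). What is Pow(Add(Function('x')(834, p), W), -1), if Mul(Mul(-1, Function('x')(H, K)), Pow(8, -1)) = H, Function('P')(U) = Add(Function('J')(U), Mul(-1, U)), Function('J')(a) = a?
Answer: Rational(-57042383, 380443621996) ≈ -0.00014994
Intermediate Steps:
Function('P')(U) = 0 (Function('P')(U) = Add(U, Mul(-1, U)) = 0)
Function('g')(k) = Pow(Add(-118, k), -1)
p = 0
Function('x')(H, K) = Mul(-8, H)
W = Rational(143157380, 57042383) (W = Mul(Add(-314100, -470324), Pow(Add(Pow(Add(-118, -247), -1), -312561), -1)) = Mul(-784424, Pow(Add(Pow(-365, -1), -312561), -1)) = Mul(-784424, Pow(Add(Rational(-1, 365), -312561), -1)) = Mul(-784424, Pow(Rational(-114084766, 365), -1)) = Mul(-784424, Rational(-365, 114084766)) = Rational(143157380, 57042383) ≈ 2.5097)
Pow(Add(Function('x')(834, p), W), -1) = Pow(Add(Mul(-8, 834), Rational(143157380, 57042383)), -1) = Pow(Add(-6672, Rational(143157380, 57042383)), -1) = Pow(Rational(-380443621996, 57042383), -1) = Rational(-57042383, 380443621996)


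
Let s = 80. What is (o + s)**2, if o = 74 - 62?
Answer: 8464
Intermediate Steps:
o = 12
(o + s)**2 = (12 + 80)**2 = 92**2 = 8464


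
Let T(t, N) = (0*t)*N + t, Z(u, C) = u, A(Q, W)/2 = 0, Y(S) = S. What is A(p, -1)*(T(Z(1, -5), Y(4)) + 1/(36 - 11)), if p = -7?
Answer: 0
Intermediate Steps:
A(Q, W) = 0 (A(Q, W) = 2*0 = 0)
T(t, N) = t (T(t, N) = 0*N + t = 0 + t = t)
A(p, -1)*(T(Z(1, -5), Y(4)) + 1/(36 - 11)) = 0*(1 + 1/(36 - 11)) = 0*(1 + 1/25) = 0*(26/25) = 0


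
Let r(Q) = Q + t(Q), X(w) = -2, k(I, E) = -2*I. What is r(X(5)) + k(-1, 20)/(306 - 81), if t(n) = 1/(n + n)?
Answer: -2017/900 ≈ -2.2411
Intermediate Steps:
t(n) = 1/(2*n)
r(Q) = Q + 1/(2*Q)
r(X(5)) + k(-1, 20)/(306 - 81) = (-2 + (1/2)/(-2)) + (-2*(-1))/(306 - 81) = (-2 + (1/2)*(-1/2)) + 2/225 = (-2 - 1/4) + 2*(1/225) = -9/4 + 2/225 = -2017/900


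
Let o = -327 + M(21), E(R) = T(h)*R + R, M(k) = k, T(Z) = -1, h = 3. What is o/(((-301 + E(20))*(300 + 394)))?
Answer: 153/104447 ≈ 0.0014649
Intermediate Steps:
E(R) = 0 (E(R) = -R + R = 0)
o = -306 (o = -327 + 21 = -306)
o/(((-301 + E(20))*(300 + 394))) = -306*1/((-301 + 0)*(300 + 394)) = -306/((-301*694)) = -306/(-208894) = -306*(-1/208894) = 153/104447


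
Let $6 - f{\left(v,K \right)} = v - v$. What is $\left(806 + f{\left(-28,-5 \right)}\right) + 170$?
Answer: $982$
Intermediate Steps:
$f{\left(v,K \right)} = 6$ ($f{\left(v,K \right)} = 6 - \left(v - v\right) = 6 - 0 = 6 + 0 = 6$)
$\left(806 + f{\left(-28,-5 \right)}\right) + 170 = \left(806 + 6\right) + 170 = 812 + 170 = 982$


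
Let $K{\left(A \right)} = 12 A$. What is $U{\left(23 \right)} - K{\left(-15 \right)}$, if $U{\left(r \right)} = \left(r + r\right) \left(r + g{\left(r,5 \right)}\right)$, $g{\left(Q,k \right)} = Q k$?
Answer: $6528$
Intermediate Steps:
$U{\left(r \right)} = 12 r^{2}$ ($U{\left(r \right)} = \left(r + r\right) \left(r + r 5\right) = 2 r \left(r + 5 r\right) = 2 r 6 r = 12 r^{2}$)
$U{\left(23 \right)} - K{\left(-15 \right)} = 12 \cdot 23^{2} - 12 \left(-15\right) = 12 \cdot 529 - -180 = 6348 + 180 = 6528$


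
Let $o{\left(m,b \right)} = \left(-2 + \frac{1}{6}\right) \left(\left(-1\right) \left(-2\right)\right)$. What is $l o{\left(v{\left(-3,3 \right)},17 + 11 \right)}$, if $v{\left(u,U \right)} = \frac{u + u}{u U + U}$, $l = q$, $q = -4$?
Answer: $\frac{44}{3} \approx 14.667$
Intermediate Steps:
$l = -4$
$v{\left(u,U \right)} = \frac{2 u}{U + U u}$ ($v{\left(u,U \right)} = \frac{2 u}{U u + U} = \frac{2 u}{U + U u}$)
$o{\left(m,b \right)} = - \frac{11}{3}$ ($o{\left(m,b \right)} = \left(-2 + \frac{1}{6}\right) 2 = \left(- \frac{11}{6}\right) 2 = - \frac{11}{3}$)
$l o{\left(v{\left(-3,3 \right)},17 + 11 \right)} = \left(-4\right) \left(- \frac{11}{3}\right) = \frac{44}{3}$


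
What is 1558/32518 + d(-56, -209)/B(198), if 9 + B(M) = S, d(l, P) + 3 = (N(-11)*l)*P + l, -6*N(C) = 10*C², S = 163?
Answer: -115131196225/7511658 ≈ -15327.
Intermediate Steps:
N(C) = -5*C²/3
d(l, P) = -3 + l - 605*P*l/3 (d(l, P) = -3 + (((-5/3*(-11)²)*l)*P + l) = -3 + (((-5/3*121)*l)*P + l) = -3 + ((-605*l/3)*P + l) = -3 + (-605*P*l/3 + l) = -3 + (l - 605*P*l/3) = -3 + l - 605*P*l/3)
B(M) = 154 (B(M) = -9 + 163 = 154)
1558/32518 + d(-56, -209)/B(198) = 1558/32518 + (-3 - 56 - 605/3*(-209)*(-56))/154 = 1558*(1/32518) + (-3 - 56 - 7080920/3)*(1/154) = 779/16259 - 7081097/3*1/154 = 779/16259 - 7081097/462 = -115131196225/7511658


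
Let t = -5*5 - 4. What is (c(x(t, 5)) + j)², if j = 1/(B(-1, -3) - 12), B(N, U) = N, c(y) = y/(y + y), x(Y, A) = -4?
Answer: 121/676 ≈ 0.17899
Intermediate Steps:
t = -29 (t = -25 - 4 = -29)
c(y) = ½ (c(y) = y/((2*y)) = y*(1/(2*y)) = ½)
j = -1/13 (j = 1/(-1 - 12) = 1/(-13) = -1/13 ≈ -0.076923)
(c(x(t, 5)) + j)² = (½ - 1/13)² = (11/26)² = 121/676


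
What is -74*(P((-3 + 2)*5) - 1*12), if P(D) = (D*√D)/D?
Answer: 888 - 74*I*√5 ≈ 888.0 - 165.47*I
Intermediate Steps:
P(D) = √D (P(D) = D^(3/2)/D = √D)
-74*(P((-3 + 2)*5) - 1*12) = -74*(√((-3 + 2)*5) - 1*12) = -74*(√(-1*5) - 12) = -74*(√(-5) - 12) = -74*(I*√5 - 12) = -74*(-12 + I*√5) = 888 - 74*I*√5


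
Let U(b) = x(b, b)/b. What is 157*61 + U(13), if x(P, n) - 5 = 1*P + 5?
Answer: 124524/13 ≈ 9578.8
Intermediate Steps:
x(P, n) = 10 + P (x(P, n) = 5 + (1*P + 5) = 5 + (P + 5) = 5 + (5 + P) = 10 + P)
U(b) = (10 + b)/b
157*61 + U(13) = 157*61 + (10 + 13)/13 = 9577 + (1/13)*23 = 9577 + 23/13 = 124524/13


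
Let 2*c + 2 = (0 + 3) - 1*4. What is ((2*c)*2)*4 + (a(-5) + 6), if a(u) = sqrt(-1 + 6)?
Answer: -18 + sqrt(5) ≈ -15.764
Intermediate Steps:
a(u) = sqrt(5)
c = -3/2 (c = -1 + ((0 + 3) - 1*4)/2 = -1 + (3 - 4)/2 = -1 + (1/2)*(-1) = -1 - 1/2 = -3/2 ≈ -1.5000)
((2*c)*2)*4 + (a(-5) + 6) = ((2*(-3/2))*2)*4 + (sqrt(5) + 6) = -3*2*4 + (6 + sqrt(5)) = -6*4 + (6 + sqrt(5)) = -24 + (6 + sqrt(5)) = -18 + sqrt(5)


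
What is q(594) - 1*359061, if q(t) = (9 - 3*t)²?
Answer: 2784468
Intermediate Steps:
q(594) - 1*359061 = 9*(-3 + 594)² - 1*359061 = 9*591² - 359061 = 9*349281 - 359061 = 3143529 - 359061 = 2784468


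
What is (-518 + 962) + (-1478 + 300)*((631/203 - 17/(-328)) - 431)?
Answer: 16793792513/33292 ≈ 5.0444e+5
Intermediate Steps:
(-518 + 962) + (-1478 + 300)*((631/203 - 17/(-328)) - 431) = 444 - 1178*((631*(1/203) - 17*(-1/328)) - 431) = 444 - 1178*((631/203 + 17/328) - 431) = 444 - 1178*(210419/66584 - 431) = 444 - 1178*(-28487285/66584) = 444 + 16779010865/33292 = 16793792513/33292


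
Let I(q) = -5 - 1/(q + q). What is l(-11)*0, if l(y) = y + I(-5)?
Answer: 0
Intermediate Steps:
I(q) = -5 - 1/(2*q)
l(y) = -49/10 + y (l(y) = y + (-5 - ½/(-5)) = y + (-5 - ½*(-⅕)) = y + (-5 + ⅒) = y - 49/10 = -49/10 + y)
l(-11)*0 = (-49/10 - 11)*0 = -159/10*0 = 0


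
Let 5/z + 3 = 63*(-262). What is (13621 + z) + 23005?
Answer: 604658629/16509 ≈ 36626.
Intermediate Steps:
z = -5/16509 (z = 5/(-3 + 63*(-262)) = 5/(-3 - 16506) = 5/(-16509) = 5*(-1/16509) = -5/16509 ≈ -0.00030287)
(13621 + z) + 23005 = (13621 - 5/16509) + 23005 = 224869084/16509 + 23005 = 604658629/16509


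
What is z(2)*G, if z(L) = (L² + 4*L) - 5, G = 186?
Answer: 1302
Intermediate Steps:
z(L) = -5 + L² + 4*L
z(2)*G = (-5 + 2² + 4*2)*186 = (-5 + 4 + 8)*186 = 7*186 = 1302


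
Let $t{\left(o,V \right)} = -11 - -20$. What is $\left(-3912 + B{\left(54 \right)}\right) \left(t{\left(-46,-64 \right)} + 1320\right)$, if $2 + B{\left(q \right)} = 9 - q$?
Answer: $-5261511$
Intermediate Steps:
$t{\left(o,V \right)} = 9$ ($t{\left(o,V \right)} = -11 + 20 = 9$)
$B{\left(q \right)} = 7 - q$ ($B{\left(q \right)} = -2 - \left(-9 + q\right) = 7 - q$)
$\left(-3912 + B{\left(54 \right)}\right) \left(t{\left(-46,-64 \right)} + 1320\right) = \left(-3912 + \left(7 - 54\right)\right) \left(9 + 1320\right) = \left(-3912 + \left(7 - 54\right)\right) 1329 = \left(-3912 - 47\right) 1329 = \left(-3959\right) 1329 = -5261511$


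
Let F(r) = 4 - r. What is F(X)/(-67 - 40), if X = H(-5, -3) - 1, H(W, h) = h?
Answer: -8/107 ≈ -0.074766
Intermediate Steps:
X = -4 (X = -3 - 1 = -4)
F(X)/(-67 - 40) = (4 - 1*(-4))/(-67 - 40) = (4 + 4)/(-107) = -1/107*8 = -8/107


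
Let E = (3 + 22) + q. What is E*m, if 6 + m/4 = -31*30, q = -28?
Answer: 11232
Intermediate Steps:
m = -3744 (m = -24 + 4*(-31*30) = -24 + 4*(-930) = -24 - 3720 = -3744)
E = -3 (E = (3 + 22) - 28 = 25 - 28 = -3)
E*m = -3*(-3744) = 11232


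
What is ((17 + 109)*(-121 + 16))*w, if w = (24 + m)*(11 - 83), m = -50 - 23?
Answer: -46675440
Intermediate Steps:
m = -73
w = 3528 (w = (24 - 73)*(11 - 83) = -49*(-72) = 3528)
((17 + 109)*(-121 + 16))*w = ((17 + 109)*(-121 + 16))*3528 = (126*(-105))*3528 = -13230*3528 = -46675440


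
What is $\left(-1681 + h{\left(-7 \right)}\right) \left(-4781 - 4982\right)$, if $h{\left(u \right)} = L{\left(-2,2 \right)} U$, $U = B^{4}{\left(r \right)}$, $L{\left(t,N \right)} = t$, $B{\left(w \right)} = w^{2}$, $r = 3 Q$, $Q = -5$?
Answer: $50043018755353$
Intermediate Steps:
$r = -15$ ($r = 3 \left(-5\right) = -15$)
$U = 2562890625$ ($U = \left(\left(-15\right)^{2}\right)^{4} = 225^{4} = 2562890625$)
$h{\left(u \right)} = -5125781250$ ($h{\left(u \right)} = \left(-2\right) 2562890625 = -5125781250$)
$\left(-1681 + h{\left(-7 \right)}\right) \left(-4781 - 4982\right) = \left(-1681 - 5125781250\right) \left(-4781 - 4982\right) = \left(-5125782931\right) \left(-9763\right) = 50043018755353$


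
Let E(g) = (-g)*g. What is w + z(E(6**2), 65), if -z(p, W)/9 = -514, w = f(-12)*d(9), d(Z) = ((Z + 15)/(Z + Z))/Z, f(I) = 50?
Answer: 125102/27 ≈ 4633.4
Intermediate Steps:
d(Z) = (15 + Z)/(2*Z**2) (d(Z) = ((15 + Z)/((2*Z)))/Z = ((15 + Z)*(1/(2*Z)))/Z = ((15 + Z)/(2*Z))/Z = (15 + Z)/(2*Z**2))
E(g) = -g**2
w = 200/27 (w = 50*((1/2)*(15 + 9)/9**2) = 50*((1/2)*(1/81)*24) = 50*(4/27) = 200/27 ≈ 7.4074)
z(p, W) = 4626 (z(p, W) = -9*(-514) = 4626)
w + z(E(6**2), 65) = 200/27 + 4626 = 125102/27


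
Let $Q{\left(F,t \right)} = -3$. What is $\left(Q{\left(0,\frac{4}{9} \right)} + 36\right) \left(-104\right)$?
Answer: $-3432$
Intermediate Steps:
$\left(Q{\left(0,\frac{4}{9} \right)} + 36\right) \left(-104\right) = \left(-3 + 36\right) \left(-104\right) = 33 \left(-104\right) = -3432$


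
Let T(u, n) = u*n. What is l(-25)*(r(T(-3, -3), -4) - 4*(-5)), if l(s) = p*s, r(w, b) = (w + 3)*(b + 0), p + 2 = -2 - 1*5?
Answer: -6300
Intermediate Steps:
p = -9 (p = -2 + (-2 - 1*5) = -2 + (-2 - 5) = -2 - 7 = -9)
T(u, n) = n*u
r(w, b) = b*(3 + w) (r(w, b) = (3 + w)*b = b*(3 + w))
l(s) = -9*s
l(-25)*(r(T(-3, -3), -4) - 4*(-5)) = (-9*(-25))*(-4*(3 - 3*(-3)) - 4*(-5)) = 225*(-4*(3 + 9) + 20) = 225*(-4*12 + 20) = 225*(-48 + 20) = 225*(-28) = -6300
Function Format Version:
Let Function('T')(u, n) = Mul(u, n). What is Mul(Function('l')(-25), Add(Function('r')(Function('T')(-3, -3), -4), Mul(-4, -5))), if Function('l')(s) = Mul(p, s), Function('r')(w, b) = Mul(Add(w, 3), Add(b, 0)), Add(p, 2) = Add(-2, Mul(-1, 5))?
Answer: -6300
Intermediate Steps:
p = -9 (p = Add(-2, Add(-2, Mul(-1, 5))) = Add(-2, Add(-2, -5)) = Add(-2, -7) = -9)
Function('T')(u, n) = Mul(n, u)
Function('r')(w, b) = Mul(b, Add(3, w)) (Function('r')(w, b) = Mul(Add(3, w), b) = Mul(b, Add(3, w)))
Function('l')(s) = Mul(-9, s)
Mul(Function('l')(-25), Add(Function('r')(Function('T')(-3, -3), -4), Mul(-4, -5))) = Mul(Mul(-9, -25), Add(Mul(-4, Add(3, Mul(-3, -3))), Mul(-4, -5))) = Mul(225, Add(Mul(-4, Add(3, 9)), 20)) = Mul(225, Add(Mul(-4, 12), 20)) = Mul(225, Add(-48, 20)) = Mul(225, -28) = -6300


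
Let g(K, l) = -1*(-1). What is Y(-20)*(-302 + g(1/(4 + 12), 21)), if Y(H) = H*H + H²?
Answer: -240800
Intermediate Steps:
Y(H) = 2*H² (Y(H) = H² + H² = 2*H²)
g(K, l) = 1
Y(-20)*(-302 + g(1/(4 + 12), 21)) = (2*(-20)²)*(-302 + 1) = (2*400)*(-301) = 800*(-301) = -240800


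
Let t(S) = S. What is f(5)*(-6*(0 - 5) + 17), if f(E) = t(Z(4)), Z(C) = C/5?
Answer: 188/5 ≈ 37.600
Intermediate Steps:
Z(C) = C/5 (Z(C) = C*(⅕) = C/5)
f(E) = ⅘ (f(E) = (⅕)*4 = ⅘)
f(5)*(-6*(0 - 5) + 17) = 4*(-6*(0 - 5) + 17)/5 = 4*(-6*(-5) + 17)/5 = 4*(30 + 17)/5 = (⅘)*47 = 188/5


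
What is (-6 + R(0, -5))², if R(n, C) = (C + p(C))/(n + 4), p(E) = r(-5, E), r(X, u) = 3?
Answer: 169/4 ≈ 42.250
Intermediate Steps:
p(E) = 3
R(n, C) = (3 + C)/(4 + n) (R(n, C) = (C + 3)/(n + 4) = (3 + C)/(4 + n))
(-6 + R(0, -5))² = (-6 + (3 - 5)/(4 + 0))² = (-6 - 2/4)² = (-6 + (¼)*(-2))² = (-6 - ½)² = (-13/2)² = 169/4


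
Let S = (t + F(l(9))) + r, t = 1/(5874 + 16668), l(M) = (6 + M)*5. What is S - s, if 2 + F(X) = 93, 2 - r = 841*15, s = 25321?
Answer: -853056905/22542 ≈ -37843.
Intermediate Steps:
l(M) = 30 + 5*M
r = -12613 (r = 2 - 841*15 = 2 - 1*12615 = 2 - 12615 = -12613)
F(X) = 91 (F(X) = -2 + 93 = 91)
t = 1/22542 ≈ 4.4362e-5
S = -282270923/22542 (S = (1/22542 + 91) - 12613 = 2051323/22542 - 12613 = -282270923/22542 ≈ -12522.)
S - s = -282270923/22542 - 1*25321 = -282270923/22542 - 25321 = -853056905/22542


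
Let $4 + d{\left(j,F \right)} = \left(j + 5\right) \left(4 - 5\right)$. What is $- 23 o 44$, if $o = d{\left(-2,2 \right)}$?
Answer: $7084$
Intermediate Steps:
$d{\left(j,F \right)} = -9 - j$ ($d{\left(j,F \right)} = -4 + \left(j + 5\right) \left(4 - 5\right) = -4 + \left(5 + j\right) \left(-1\right) = -4 - \left(5 + j\right) = -9 - j$)
$o = -7$ ($o = -9 - -2 = -9 + 2 = -7$)
$- 23 o 44 = \left(-23\right) \left(-7\right) 44 = 161 \cdot 44 = 7084$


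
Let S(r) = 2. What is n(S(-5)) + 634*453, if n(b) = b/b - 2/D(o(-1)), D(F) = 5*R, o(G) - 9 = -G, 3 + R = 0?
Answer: 4308047/15 ≈ 2.8720e+5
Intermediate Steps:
R = -3 (R = -3 + 0 = -3)
o(G) = 9 - G
D(F) = -15 (D(F) = 5*(-3) = -15)
n(b) = 17/15 (n(b) = b/b - 2/(-15) = 1 - 2*(-1/15) = 1 + 2/15 = 17/15)
n(S(-5)) + 634*453 = 17/15 + 634*453 = 17/15 + 287202 = 4308047/15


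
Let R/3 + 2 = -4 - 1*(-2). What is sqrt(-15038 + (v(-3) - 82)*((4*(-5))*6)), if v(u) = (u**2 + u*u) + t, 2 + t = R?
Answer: I*sqrt(5678) ≈ 75.353*I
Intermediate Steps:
R = -12 (R = -6 + 3*(-4 - 1*(-2)) = -6 + 3*(-4 + 2) = -6 + 3*(-2) = -6 - 6 = -12)
t = -14 (t = -2 - 12 = -14)
v(u) = -14 + 2*u**2 (v(u) = (u**2 + u*u) - 14 = (u**2 + u**2) - 14 = 2*u**2 - 14 = -14 + 2*u**2)
sqrt(-15038 + (v(-3) - 82)*((4*(-5))*6)) = sqrt(-15038 + ((-14 + 2*(-3)**2) - 82)*((4*(-5))*6)) = sqrt(-15038 + ((-14 + 2*9) - 82)*(-20*6)) = sqrt(-15038 + ((-14 + 18) - 82)*(-120)) = sqrt(-15038 + (4 - 82)*(-120)) = sqrt(-15038 - 78*(-120)) = sqrt(-15038 + 9360) = sqrt(-5678) = I*sqrt(5678)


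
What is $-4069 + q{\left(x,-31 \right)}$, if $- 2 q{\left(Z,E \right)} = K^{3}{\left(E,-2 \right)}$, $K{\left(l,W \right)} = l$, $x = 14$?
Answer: $\frac{21653}{2} \approx 10827.0$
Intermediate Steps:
$q{\left(Z,E \right)} = - \frac{E^{3}}{2}$
$-4069 + q{\left(x,-31 \right)} = -4069 - \frac{\left(-31\right)^{3}}{2} = -4069 - - \frac{29791}{2} = -4069 + \frac{29791}{2} = \frac{21653}{2}$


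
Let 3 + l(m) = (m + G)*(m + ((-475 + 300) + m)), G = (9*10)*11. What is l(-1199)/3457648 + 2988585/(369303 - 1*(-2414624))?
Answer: 5915271414019/4812919811848 ≈ 1.2290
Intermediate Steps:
G = 990 (G = 90*11 = 990)
l(m) = -3 + (-175 + 2*m)*(990 + m) (l(m) = -3 + (m + 990)*(m + ((-475 + 300) + m)) = -3 + (990 + m)*(m + (-175 + m)) = -3 + (990 + m)*(-175 + 2*m) = -3 + (-175 + 2*m)*(990 + m))
l(-1199)/3457648 + 2988585/(369303 - 1*(-2414624)) = (-173253 + 2*(-1199)² + 1805*(-1199))/3457648 + 2988585/(369303 - 1*(-2414624)) = (-173253 + 2*1437601 - 2164195)*(1/3457648) + 2988585/(369303 + 2414624) = (-173253 + 2875202 - 2164195)*(1/3457648) + 2988585/2783927 = 537754*(1/3457648) + 2988585*(1/2783927) = 268877/1728824 + 2988585/2783927 = 5915271414019/4812919811848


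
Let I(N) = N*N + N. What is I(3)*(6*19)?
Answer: 1368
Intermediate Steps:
I(N) = N + N² (I(N) = N² + N = N + N²)
I(3)*(6*19) = (3*(1 + 3))*(6*19) = (3*4)*114 = 12*114 = 1368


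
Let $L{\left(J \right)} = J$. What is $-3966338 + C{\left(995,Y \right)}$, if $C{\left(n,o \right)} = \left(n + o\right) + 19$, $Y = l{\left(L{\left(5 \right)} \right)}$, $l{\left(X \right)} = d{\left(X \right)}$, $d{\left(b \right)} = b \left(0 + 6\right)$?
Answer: $-3965294$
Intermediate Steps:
$d{\left(b \right)} = 6 b$ ($d{\left(b \right)} = b 6 = 6 b$)
$l{\left(X \right)} = 6 X$
$Y = 30$ ($Y = 6 \cdot 5 = 30$)
$C{\left(n,o \right)} = 19 + n + o$
$-3966338 + C{\left(995,Y \right)} = -3966338 + \left(19 + 995 + 30\right) = -3966338 + 1044 = -3965294$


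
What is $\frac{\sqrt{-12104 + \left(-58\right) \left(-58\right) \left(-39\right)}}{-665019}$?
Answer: $- \frac{10 i \sqrt{1433}}{665019} \approx - 0.00056923 i$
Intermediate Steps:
$\frac{\sqrt{-12104 + \left(-58\right) \left(-58\right) \left(-39\right)}}{-665019} = \sqrt{-12104 + 3364 \left(-39\right)} \left(- \frac{1}{665019}\right) = \sqrt{-12104 - 131196} \left(- \frac{1}{665019}\right) = \sqrt{-143300} \left(- \frac{1}{665019}\right) = 10 i \sqrt{1433} \left(- \frac{1}{665019}\right) = - \frac{10 i \sqrt{1433}}{665019}$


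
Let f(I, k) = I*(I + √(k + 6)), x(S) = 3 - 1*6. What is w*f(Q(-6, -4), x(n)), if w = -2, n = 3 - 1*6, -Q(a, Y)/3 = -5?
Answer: -450 - 30*√3 ≈ -501.96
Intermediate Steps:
Q(a, Y) = 15 (Q(a, Y) = -3*(-5) = 15)
n = -3 (n = 3 - 6 = -3)
x(S) = -3 (x(S) = 3 - 6 = -3)
f(I, k) = I*(I + √(6 + k))
w*f(Q(-6, -4), x(n)) = -30*(15 + √(6 - 3)) = -30*(15 + √3) = -2*(225 + 15*√3) = -450 - 30*√3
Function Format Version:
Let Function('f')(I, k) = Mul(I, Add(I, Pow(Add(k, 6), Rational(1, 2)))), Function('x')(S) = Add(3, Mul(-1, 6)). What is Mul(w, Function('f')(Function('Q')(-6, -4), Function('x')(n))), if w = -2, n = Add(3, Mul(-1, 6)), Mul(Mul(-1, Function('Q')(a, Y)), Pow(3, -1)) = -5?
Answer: Add(-450, Mul(-30, Pow(3, Rational(1, 2)))) ≈ -501.96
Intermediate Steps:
Function('Q')(a, Y) = 15 (Function('Q')(a, Y) = Mul(-3, -5) = 15)
n = -3 (n = Add(3, -6) = -3)
Function('x')(S) = -3 (Function('x')(S) = Add(3, -6) = -3)
Function('f')(I, k) = Mul(I, Add(I, Pow(Add(6, k), Rational(1, 2))))
Mul(w, Function('f')(Function('Q')(-6, -4), Function('x')(n))) = Mul(-2, Mul(15, Add(15, Pow(Add(6, -3), Rational(1, 2))))) = Mul(-2, Mul(15, Add(15, Pow(3, Rational(1, 2))))) = Mul(-2, Add(225, Mul(15, Pow(3, Rational(1, 2))))) = Add(-450, Mul(-30, Pow(3, Rational(1, 2))))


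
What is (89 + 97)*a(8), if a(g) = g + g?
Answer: 2976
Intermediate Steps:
a(g) = 2*g
(89 + 97)*a(8) = (89 + 97)*(2*8) = 186*16 = 2976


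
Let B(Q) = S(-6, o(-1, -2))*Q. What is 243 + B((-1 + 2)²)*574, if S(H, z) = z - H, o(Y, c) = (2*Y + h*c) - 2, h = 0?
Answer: 1391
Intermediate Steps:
o(Y, c) = -2 + 2*Y (o(Y, c) = (2*Y + 0*c) - 2 = (2*Y + 0) - 2 = 2*Y - 2 = -2 + 2*Y)
B(Q) = 2*Q (B(Q) = ((-2 + 2*(-1)) - 1*(-6))*Q = ((-2 - 2) + 6)*Q = (-4 + 6)*Q = 2*Q)
243 + B((-1 + 2)²)*574 = 243 + (2*(-1 + 2)²)*574 = 243 + (2*1²)*574 = 243 + (2*1)*574 = 243 + 2*574 = 243 + 1148 = 1391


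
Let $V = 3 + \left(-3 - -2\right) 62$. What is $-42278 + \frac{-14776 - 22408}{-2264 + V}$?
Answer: $- \frac{98174610}{2323} \approx -42262.0$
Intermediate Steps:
$V = -59$ ($V = 3 + \left(-3 + 2\right) 62 = 3 - 62 = -59$)
$-42278 + \frac{-14776 - 22408}{-2264 + V} = -42278 + \frac{-14776 - 22408}{-2264 - 59} = -42278 - \frac{37184}{-2323} = -42278 - - \frac{37184}{2323} = -42278 + \frac{37184}{2323} = - \frac{98174610}{2323}$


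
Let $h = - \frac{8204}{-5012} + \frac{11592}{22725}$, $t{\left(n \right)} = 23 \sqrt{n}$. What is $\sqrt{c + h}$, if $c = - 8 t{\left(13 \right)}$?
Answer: $\frac{\sqrt{17543445783 - 1503511108600 \sqrt{13}}}{90395} \approx 25.715 i$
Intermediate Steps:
$h = \frac{970377}{451975}$ ($h = \left(-8204\right) \left(- \frac{1}{5012}\right) + 11592 \cdot \frac{1}{22725} = \frac{293}{179} + \frac{1288}{2525} = \frac{970377}{451975} \approx 2.147$)
$c = - 184 \sqrt{13}$ ($c = - 8 \cdot 23 \sqrt{13} = - 184 \sqrt{13} \approx -663.42$)
$\sqrt{c + h} = \sqrt{- 184 \sqrt{13} + \frac{970377}{451975}} = \sqrt{\frac{970377}{451975} - 184 \sqrt{13}}$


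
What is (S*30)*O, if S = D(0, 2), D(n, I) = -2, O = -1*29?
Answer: 1740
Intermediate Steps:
O = -29
S = -2
(S*30)*O = -2*30*(-29) = -60*(-29) = 1740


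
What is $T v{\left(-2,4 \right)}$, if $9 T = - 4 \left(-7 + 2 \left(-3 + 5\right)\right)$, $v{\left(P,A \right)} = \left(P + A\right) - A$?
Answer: $- \frac{8}{3} \approx -2.6667$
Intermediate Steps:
$v{\left(P,A \right)} = P$ ($v{\left(P,A \right)} = \left(A + P\right) - A = P$)
$T = \frac{4}{3}$ ($T = \frac{\left(-4\right) \left(-7 + 2 \left(-3 + 5\right)\right)}{9} = \frac{\left(-4\right) \left(-7 + 2 \cdot 2\right)}{9} = \frac{\left(-4\right) \left(-7 + 4\right)}{9} = \frac{\left(-4\right) \left(-3\right)}{9} = \frac{1}{9} \cdot 12 = \frac{4}{3} \approx 1.3333$)
$T v{\left(-2,4 \right)} = \frac{4}{3} \left(-2\right) = - \frac{8}{3}$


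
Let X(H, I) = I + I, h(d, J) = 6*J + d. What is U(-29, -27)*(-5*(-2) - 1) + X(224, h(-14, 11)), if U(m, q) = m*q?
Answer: 7151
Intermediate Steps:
h(d, J) = d + 6*J
X(H, I) = 2*I
U(-29, -27)*(-5*(-2) - 1) + X(224, h(-14, 11)) = (-29*(-27))*(-5*(-2) - 1) + 2*(-14 + 6*11) = 783*(10 - 1) + 2*(-14 + 66) = 783*9 + 2*52 = 7047 + 104 = 7151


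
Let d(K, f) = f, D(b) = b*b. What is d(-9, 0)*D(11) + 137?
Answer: 137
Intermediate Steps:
D(b) = b²
d(-9, 0)*D(11) + 137 = 0*11² + 137 = 0*121 + 137 = 0 + 137 = 137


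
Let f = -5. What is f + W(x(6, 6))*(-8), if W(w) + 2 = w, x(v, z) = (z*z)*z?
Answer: -1717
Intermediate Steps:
x(v, z) = z³ (x(v, z) = z²*z = z³)
W(w) = -2 + w
f + W(x(6, 6))*(-8) = -5 + (-2 + 6³)*(-8) = -5 + (-2 + 216)*(-8) = -5 + 214*(-8) = -5 - 1712 = -1717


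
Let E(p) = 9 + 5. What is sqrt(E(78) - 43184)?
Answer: I*sqrt(43170) ≈ 207.77*I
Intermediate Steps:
E(p) = 14
sqrt(E(78) - 43184) = sqrt(14 - 43184) = sqrt(-43170) = I*sqrt(43170)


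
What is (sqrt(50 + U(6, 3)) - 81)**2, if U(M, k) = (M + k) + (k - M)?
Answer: 6617 - 324*sqrt(14) ≈ 5404.7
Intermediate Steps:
U(M, k) = 2*k
(sqrt(50 + U(6, 3)) - 81)**2 = (sqrt(50 + 2*3) - 81)**2 = (sqrt(50 + 6) - 81)**2 = (sqrt(56) - 81)**2 = (2*sqrt(14) - 81)**2 = (-81 + 2*sqrt(14))**2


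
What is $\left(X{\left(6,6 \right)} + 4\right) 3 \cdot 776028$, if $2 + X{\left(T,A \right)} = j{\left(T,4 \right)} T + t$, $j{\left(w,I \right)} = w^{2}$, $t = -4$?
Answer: $498209976$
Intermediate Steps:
$X{\left(T,A \right)} = -6 + T^{3}$ ($X{\left(T,A \right)} = -2 + \left(T^{2} T - 4\right) = -2 + \left(T^{3} - 4\right) = -2 + \left(-4 + T^{3}\right) = -6 + T^{3}$)
$\left(X{\left(6,6 \right)} + 4\right) 3 \cdot 776028 = \left(\left(-6 + 6^{3}\right) + 4\right) 3 \cdot 776028 = \left(\left(-6 + 216\right) + 4\right) 3 \cdot 776028 = \left(210 + 4\right) 3 \cdot 776028 = 214 \cdot 3 \cdot 776028 = 642 \cdot 776028 = 498209976$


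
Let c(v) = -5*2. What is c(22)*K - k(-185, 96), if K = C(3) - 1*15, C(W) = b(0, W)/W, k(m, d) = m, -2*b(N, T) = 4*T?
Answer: 355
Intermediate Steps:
b(N, T) = -2*T
c(v) = -10
C(W) = -2 (C(W) = (-2*W)/W = -2)
K = -17 (K = -2 - 1*15 = -2 - 15 = -17)
c(22)*K - k(-185, 96) = -10*(-17) - 1*(-185) = 170 + 185 = 355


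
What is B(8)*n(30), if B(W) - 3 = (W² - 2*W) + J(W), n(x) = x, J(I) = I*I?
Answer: 3450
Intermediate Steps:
J(I) = I²
B(W) = 3 - 2*W + 2*W² (B(W) = 3 + ((W² - 2*W) + W²) = 3 + (-2*W + 2*W²) = 3 - 2*W + 2*W²)
B(8)*n(30) = (3 - 2*8 + 2*8²)*30 = (3 - 16 + 2*64)*30 = (3 - 16 + 128)*30 = 115*30 = 3450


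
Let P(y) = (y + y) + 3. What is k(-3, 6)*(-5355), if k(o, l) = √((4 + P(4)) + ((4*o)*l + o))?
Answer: -10710*I*√15 ≈ -41480.0*I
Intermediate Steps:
P(y) = 3 + 2*y (P(y) = 2*y + 3 = 3 + 2*y)
k(o, l) = √(15 + o + 4*l*o) (k(o, l) = √((4 + (3 + 2*4)) + ((4*o)*l + o)) = √((4 + (3 + 8)) + (4*l*o + o)) = √((4 + 11) + (o + 4*l*o)) = √(15 + (o + 4*l*o)) = √(15 + o + 4*l*o))
k(-3, 6)*(-5355) = √(15 - 3 + 4*6*(-3))*(-5355) = √(15 - 3 - 72)*(-5355) = √(-60)*(-5355) = (2*I*√15)*(-5355) = -10710*I*√15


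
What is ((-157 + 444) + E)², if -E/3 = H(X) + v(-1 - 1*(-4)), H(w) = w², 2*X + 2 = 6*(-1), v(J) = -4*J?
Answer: 75625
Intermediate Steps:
X = -4 (X = -1 + (6*(-1))/2 = -1 + (½)*(-6) = -1 - 3 = -4)
E = -12 (E = -3*((-4)² - 4*(-1 - 1*(-4))) = -3*(16 - 4*(-1 + 4)) = -3*(16 - 4*3) = -3*(16 - 12) = -3*4 = -12)
((-157 + 444) + E)² = ((-157 + 444) - 12)² = (287 - 12)² = 275² = 75625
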